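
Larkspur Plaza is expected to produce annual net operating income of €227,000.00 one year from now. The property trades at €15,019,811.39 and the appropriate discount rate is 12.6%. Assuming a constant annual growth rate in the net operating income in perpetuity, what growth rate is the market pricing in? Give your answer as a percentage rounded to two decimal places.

11.09%

P = D₁/(r−g) ⇒ g = r − D₁/P = 0.126 − €227,000.00/€15,019,811.39 = 0.110887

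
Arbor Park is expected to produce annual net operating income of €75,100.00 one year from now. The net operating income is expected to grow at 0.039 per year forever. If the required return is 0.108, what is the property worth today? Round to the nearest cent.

€1088405.80

Growing perpetuity: P = D₁ / (r − g) = €75,100.0000 / (0.108 − 0.039) = €1,088,405.80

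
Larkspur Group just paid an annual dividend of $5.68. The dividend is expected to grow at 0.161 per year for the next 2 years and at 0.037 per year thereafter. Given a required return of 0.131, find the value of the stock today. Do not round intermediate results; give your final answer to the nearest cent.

$77.85

D_1 = 6.59448
D_2 = 7.65619
Terminal value at year 2: TV = D_2×(1+g_2)/(r−g_2) = 7.93947/0.094 = 84.46245
P_0 = D_1/(1+r)^1 + D_2/(1+r)^2 + TV/(1+r)^2
    = 5.83066 + 5.98532 + 66.02957 = 77.84556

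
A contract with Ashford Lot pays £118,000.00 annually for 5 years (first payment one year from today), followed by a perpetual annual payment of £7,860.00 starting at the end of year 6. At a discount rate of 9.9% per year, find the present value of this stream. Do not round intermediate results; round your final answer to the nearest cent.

PV of 5-year annuity: £118,000.00 × [1 − (1+0.099)^−5] / 0.099 = 448457.91960
Perpetuity value at year 5: £7,860.00 / 0.099 = 79393.93939
PV of perpetuity: 79393.93939 / (1+0.099)^5 = 49522.08136
Total PV = 448457.91960 + 49522.08136 = 497980.00096

£497980.00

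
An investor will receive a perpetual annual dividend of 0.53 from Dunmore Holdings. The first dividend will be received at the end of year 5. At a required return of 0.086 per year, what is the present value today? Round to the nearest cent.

Value at end of year 4: C / r = 0.53 / 0.086 = 6.1628
Discount to today: PV = 6.1628 / (1 + 0.086)^4 = 6.1628 / 1.390975 = 4.43

4.43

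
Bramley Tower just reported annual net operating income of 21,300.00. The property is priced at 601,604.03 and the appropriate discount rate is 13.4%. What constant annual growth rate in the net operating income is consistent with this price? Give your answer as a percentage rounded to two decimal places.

9.52%

P = D₀(1+g)/(r−g) ⇒ P(r−g) = D₀(1+g) ⇒ g(P+D₀) = P·r − D₀
g = (P·r − D₀)/(P + D₀) = (601,604.03×0.134 − 21,300.00) / (601,604.03 + 21,300.00) = 0.095223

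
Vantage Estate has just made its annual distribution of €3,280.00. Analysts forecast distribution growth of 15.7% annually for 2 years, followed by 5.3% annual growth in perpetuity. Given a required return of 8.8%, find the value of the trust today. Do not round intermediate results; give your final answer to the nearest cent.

€118791.82

D_1 = 3794.96000
D_2 = 4390.76872
Terminal value at year 2: TV = D_2×(1+g_2)/(r−g_2) = 4623.47946/0.035 = 132099.41320
P_0 = D_1/(1+r)^1 + D_2/(1+r)^2 + TV/(1+r)^2
    = 3488.01471 + 3709.22152 + 111594.57890 = 118791.81513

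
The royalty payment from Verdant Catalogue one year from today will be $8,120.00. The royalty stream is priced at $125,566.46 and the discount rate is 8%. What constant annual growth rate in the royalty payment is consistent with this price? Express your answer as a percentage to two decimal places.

1.53%

P = D₁/(r−g) ⇒ g = r − D₁/P = 0.08 − $8,120.00/$125,566.46 = 0.015333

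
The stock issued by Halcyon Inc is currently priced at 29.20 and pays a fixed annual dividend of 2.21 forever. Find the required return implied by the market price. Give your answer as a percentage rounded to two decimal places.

P = C/r ⇒ r = C/P = 2.21/29.20 = 0.075685

7.57%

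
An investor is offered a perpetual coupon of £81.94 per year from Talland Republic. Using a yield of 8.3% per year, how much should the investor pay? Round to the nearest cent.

£987.23

Level perpetuity: PV = C / r = £81.94 / 0.083 = £987.23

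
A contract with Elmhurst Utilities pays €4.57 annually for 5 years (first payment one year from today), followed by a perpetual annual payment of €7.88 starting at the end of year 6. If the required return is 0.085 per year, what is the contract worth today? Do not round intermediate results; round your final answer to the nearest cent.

PV of 5-year annuity: €4.57 × [1 − (1+0.085)^−5] / 0.085 = 18.00873
Perpetuity value at year 5: €7.88 / 0.085 = 92.70588
PV of perpetuity: 92.70588 / (1+0.085)^5 = 61.65362
Total PV = 18.00873 + 61.65362 = 79.66236

€79.66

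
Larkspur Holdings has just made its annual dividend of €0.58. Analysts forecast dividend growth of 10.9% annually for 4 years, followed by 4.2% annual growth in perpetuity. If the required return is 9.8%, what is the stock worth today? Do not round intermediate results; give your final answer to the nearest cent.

€13.61

D_1 = 0.64322
D_2 = 0.71333
D_3 = 0.79108
D_4 = 0.87731
Terminal value at year 4: TV = D_4×(1+g_2)/(r−g_2) = 0.91416/0.056 = 16.32427
P_0 = D_1/(1+r)^1 + D_2/(1+r)^2 + D_3/(1+r)^3 + D_4/(1+r)^4 + TV/(1+r)^4
    = 0.58581 + 0.59168 + 0.59761 + 0.60359 + 11.23116 = 13.60985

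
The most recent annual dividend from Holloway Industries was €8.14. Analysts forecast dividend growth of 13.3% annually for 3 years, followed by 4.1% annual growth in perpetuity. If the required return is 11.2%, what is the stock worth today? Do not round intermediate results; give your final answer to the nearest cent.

€151.59

D_1 = 9.22262
D_2 = 10.44923
D_3 = 11.83898
Terminal value at year 3: TV = D_3×(1+g_2)/(r−g_2) = 12.32437/0.071 = 173.58273
P_0 = D_1/(1+r)^1 + D_2/(1+r)^2 + D_3/(1+r)^3 + TV/(1+r)^3
    = 8.29372 + 8.45035 + 8.60993 + 126.23860 = 151.59260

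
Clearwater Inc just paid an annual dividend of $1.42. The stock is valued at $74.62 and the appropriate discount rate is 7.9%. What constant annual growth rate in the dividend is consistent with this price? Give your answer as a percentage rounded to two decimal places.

5.89%

P = D₀(1+g)/(r−g) ⇒ P(r−g) = D₀(1+g) ⇒ g(P+D₀) = P·r − D₀
g = (P·r − D₀)/(P + D₀) = ($74.62×0.079 − $1.42) / ($74.62 + $1.42) = 0.058850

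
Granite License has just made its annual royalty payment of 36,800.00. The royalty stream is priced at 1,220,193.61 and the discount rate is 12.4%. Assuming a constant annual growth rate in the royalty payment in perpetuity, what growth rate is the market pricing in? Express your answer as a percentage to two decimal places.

P = D₀(1+g)/(r−g) ⇒ P(r−g) = D₀(1+g) ⇒ g(P+D₀) = P·r − D₀
g = (P·r − D₀)/(P + D₀) = (1,220,193.61×0.124 − 36,800.00) / (1,220,193.61 + 36,800.00) = 0.091094

9.11%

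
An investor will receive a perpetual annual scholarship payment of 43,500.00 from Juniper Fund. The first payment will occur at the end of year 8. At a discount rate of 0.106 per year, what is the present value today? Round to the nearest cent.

Value at end of year 7: C / r = 43,500.00 / 0.106 = 410,377.3585
Discount to today: PV = 410,377.3585 / (1 + 0.106)^7 = 410,377.3585 / 2.024351 = 202,720.42

202720.42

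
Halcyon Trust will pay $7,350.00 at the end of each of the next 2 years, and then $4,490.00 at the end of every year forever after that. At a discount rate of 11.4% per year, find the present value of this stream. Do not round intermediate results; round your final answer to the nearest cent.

$44257.89

PV of 2-year annuity: $7,350.00 × [1 − (1+0.114)^−2] / 0.114 = 12520.50772
Perpetuity value at year 2: $4,490.00 / 0.114 = 39385.96491
PV of perpetuity: 39385.96491 / (1+0.114)^2 = 31737.38264
Total PV = 12520.50772 + 31737.38264 = 44257.89037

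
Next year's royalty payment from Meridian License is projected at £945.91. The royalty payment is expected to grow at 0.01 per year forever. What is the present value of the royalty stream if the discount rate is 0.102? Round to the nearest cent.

Growing perpetuity: P = D₁ / (r − g) = £945.9100 / (0.102 − 0.01) = £10,281.63

£10281.63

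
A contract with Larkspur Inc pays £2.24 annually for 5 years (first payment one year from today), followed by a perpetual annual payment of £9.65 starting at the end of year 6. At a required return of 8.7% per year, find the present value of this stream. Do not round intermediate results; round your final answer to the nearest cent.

PV of 5-year annuity: £2.24 × [1 − (1+0.087)^−5] / 0.087 = 8.78106
Perpetuity value at year 5: £9.65 / 0.087 = 110.91954
PV of perpetuity: 110.91954 / (1+0.087)^5 = 73.09040
Total PV = 8.78106 + 73.09040 = 81.87146

£81.87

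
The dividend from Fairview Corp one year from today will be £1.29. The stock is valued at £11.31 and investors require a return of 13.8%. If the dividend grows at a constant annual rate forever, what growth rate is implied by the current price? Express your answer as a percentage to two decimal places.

P = D₁/(r−g) ⇒ g = r − D₁/P = 0.138 − £1.29/£11.31 = 0.023942

2.39%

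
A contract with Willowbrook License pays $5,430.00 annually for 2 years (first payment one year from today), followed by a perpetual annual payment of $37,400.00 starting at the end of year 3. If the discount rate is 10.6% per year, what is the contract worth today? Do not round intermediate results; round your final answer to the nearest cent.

$297788.63

PV of 2-year annuity: $5,430.00 × [1 − (1+0.106)^−2] / 0.106 = 9348.62937
Perpetuity value at year 2: $37,400.00 / 0.106 = 352830.18868
PV of perpetuity: 352830.18868 / (1+0.106)^2 = 288439.99742
Total PV = 9348.62937 + 288439.99742 = 297788.62679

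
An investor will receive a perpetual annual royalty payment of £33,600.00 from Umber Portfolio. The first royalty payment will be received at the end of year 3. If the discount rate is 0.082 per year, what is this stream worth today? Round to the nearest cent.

£350002.30

Value at end of year 2: C / r = £33,600.00 / 0.082 = £409,756.0976
Discount to today: PV = £409,756.0976 / (1 + 0.082)^2 = £409,756.0976 / 1.170724 = £350,002.30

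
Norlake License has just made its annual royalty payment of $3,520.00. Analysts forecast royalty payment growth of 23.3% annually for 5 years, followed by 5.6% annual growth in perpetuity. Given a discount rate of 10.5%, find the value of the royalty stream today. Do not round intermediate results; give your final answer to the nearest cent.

D_1 = 4340.16000
D_2 = 5351.41728
D_3 = 6598.29751
D_4 = 8135.70083
D_5 = 10031.31912
Terminal value at year 5: TV = D_5×(1+g_2)/(r−g_2) = 10593.07299/0.049 = 216185.16302
P_0 = D_1/(1+r)^1 + D_2/(1+r)^2 + D_3/(1+r)^3 + D_4/(1+r)^4 + D_5/(1+r)^5 + TV/(1+r)^5
    = 3927.74661 + 4382.72540 + 4890.40762 + 5456.89827 + 6089.00957 + 131224.36942 = 155971.15689

$155971.16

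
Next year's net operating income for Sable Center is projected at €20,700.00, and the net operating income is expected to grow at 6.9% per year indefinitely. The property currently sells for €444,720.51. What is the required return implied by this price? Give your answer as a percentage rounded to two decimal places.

P = D₁/(r − g) ⇒ r = D₁/P + g = €20,700.0000/€444,720.51 + 0.069 = 0.046546 + 0.069 = 0.115546

11.55%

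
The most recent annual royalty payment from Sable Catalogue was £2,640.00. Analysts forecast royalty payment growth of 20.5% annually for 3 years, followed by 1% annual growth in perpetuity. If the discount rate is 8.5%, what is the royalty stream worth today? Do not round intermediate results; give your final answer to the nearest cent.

£58505.42

D_1 = 3181.20000
D_2 = 3833.34600
D_3 = 4619.18193
Terminal value at year 3: TV = D_3×(1+g_2)/(r−g_2) = 4665.37375/0.075 = 62204.98332
P_0 = D_1/(1+r)^1 + D_2/(1+r)^2 + D_3/(1+r)^3 + TV/(1+r)^3
    = 2931.98157 + 3256.25603 + 3616.39494 + 48700.78521 = 58505.41774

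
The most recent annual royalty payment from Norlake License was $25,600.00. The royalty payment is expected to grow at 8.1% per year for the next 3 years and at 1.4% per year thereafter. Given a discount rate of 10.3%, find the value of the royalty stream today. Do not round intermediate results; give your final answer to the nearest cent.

$348337.64

D_1 = 27673.60000
D_2 = 29915.16160
D_3 = 32338.28969
Terminal value at year 3: TV = D_3×(1+g_2)/(r−g_2) = 32791.02575/0.089 = 368438.49152
P_0 = D_1/(1+r)^1 + D_2/(1+r)^2 + D_3/(1+r)^3 + TV/(1+r)^3
    = 25089.39257 + 24588.96950 + 24098.52768 + 274560.75360 = 348337.64336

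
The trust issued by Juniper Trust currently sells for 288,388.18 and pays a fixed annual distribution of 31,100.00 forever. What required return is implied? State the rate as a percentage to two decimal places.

P = C/r ⇒ r = C/P = 31,100.00/288,388.18 = 0.107841

10.78%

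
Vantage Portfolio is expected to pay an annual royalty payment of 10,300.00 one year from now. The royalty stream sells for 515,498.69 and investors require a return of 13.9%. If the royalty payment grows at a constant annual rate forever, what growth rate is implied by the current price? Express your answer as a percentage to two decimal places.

P = D₁/(r−g) ⇒ g = r − D₁/P = 0.139 − 10,300.00/515,498.69 = 0.119019

11.90%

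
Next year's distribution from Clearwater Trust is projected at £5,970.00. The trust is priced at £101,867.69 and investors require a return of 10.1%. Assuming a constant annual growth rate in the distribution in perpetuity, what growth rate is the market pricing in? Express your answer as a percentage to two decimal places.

4.24%

P = D₁/(r−g) ⇒ g = r − D₁/P = 0.101 − £5,970.00/£101,867.69 = 0.042395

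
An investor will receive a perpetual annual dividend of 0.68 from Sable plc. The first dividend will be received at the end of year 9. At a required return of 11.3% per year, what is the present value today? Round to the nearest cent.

Value at end of year 8: C / r = 0.68 / 0.113 = 6.0177
Discount to today: PV = 6.0177 / (1 + 0.113)^8 = 6.0177 / 2.354840 = 2.56

2.56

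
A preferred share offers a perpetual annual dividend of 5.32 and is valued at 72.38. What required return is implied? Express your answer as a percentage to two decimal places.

P = C/r ⇒ r = C/P = 5.32/72.38 = 0.073501

7.35%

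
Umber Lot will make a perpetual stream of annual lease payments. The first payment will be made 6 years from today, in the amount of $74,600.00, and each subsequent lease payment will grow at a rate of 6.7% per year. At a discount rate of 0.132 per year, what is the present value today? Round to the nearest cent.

$617437.97

Value at end of year 5: C₁ / (r − g) = $74,600.00 / (0.132 − 0.067) = $1,147,692.3077
Discount to today: PV = $1,147,692.3077 / (1 + 0.132)^5 = $1,147,692.3077 / 1.858798 = $617,437.97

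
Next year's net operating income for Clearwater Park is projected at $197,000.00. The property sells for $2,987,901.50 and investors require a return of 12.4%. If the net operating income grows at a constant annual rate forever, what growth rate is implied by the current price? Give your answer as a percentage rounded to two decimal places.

P = D₁/(r−g) ⇒ g = r − D₁/P = 0.124 − $197,000.00/$2,987,901.50 = 0.058067

5.81%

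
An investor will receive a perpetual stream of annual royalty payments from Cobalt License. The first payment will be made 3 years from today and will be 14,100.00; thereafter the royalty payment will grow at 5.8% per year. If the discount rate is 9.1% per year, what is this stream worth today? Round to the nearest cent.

358967.95

Value at end of year 2: C₁ / (r − g) = 14,100.00 / (0.091 − 0.058) = 427,272.7273
Discount to today: PV = 427,272.7273 / (1 + 0.091)^2 = 427,272.7273 / 1.190281 = 358,967.95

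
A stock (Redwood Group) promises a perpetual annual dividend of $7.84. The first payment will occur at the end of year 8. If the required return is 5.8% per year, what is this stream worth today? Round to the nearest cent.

$91.09

Value at end of year 7: C / r = $7.84 / 0.058 = $135.1724
Discount to today: PV = $135.1724 / (1 + 0.058)^7 = $135.1724 / 1.483883 = $91.09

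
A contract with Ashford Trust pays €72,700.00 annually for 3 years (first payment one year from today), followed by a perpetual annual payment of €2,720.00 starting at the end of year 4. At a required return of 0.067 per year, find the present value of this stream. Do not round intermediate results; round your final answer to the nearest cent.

€225257.92

PV of 3-year annuity: €72,700.00 × [1 − (1+0.067)^−3] / 0.067 = 191838.35577
Perpetuity value at year 3: €2,720.00 / 0.067 = 40597.01493
PV of perpetuity: 40597.01493 / (1+0.067)^3 = 33419.56888
Total PV = 191838.35577 + 33419.56888 = 225257.92465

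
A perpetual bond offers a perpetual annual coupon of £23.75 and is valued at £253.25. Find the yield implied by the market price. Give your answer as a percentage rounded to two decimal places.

9.38%

P = C/r ⇒ r = C/P = £23.75/£253.25 = 0.093781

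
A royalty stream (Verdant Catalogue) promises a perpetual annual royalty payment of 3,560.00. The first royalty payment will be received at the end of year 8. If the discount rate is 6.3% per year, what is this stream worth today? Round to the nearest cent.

36844.83

Value at end of year 7: C / r = 3,560.00 / 0.063 = 56,507.9365
Discount to today: PV = 56,507.9365 / (1 + 0.063)^7 = 56,507.9365 / 1.533673 = 36,844.83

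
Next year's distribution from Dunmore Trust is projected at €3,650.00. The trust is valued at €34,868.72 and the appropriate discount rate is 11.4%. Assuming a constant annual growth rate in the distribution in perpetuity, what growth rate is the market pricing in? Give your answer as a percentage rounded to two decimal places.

0.93%

P = D₁/(r−g) ⇒ g = r − D₁/P = 0.114 − €3,650.00/€34,868.72 = 0.009322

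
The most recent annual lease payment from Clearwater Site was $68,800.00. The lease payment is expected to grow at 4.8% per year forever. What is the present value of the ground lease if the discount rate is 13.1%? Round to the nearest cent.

D₁ = D₀ × (1 + g) = $68,800.00 × 1.048 = $72,102.4000
Growing perpetuity: P = D₁ / (r − g) = $72,102.4000 / (0.131 − 0.048) = $868,703.61

$868703.61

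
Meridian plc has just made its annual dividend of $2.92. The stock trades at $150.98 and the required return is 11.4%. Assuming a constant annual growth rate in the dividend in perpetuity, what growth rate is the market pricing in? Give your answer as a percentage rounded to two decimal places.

P = D₀(1+g)/(r−g) ⇒ P(r−g) = D₀(1+g) ⇒ g(P+D₀) = P·r − D₀
g = (P·r − D₀)/(P + D₀) = ($150.98×0.114 − $2.92) / ($150.98 + $2.92) = 0.092864

9.29%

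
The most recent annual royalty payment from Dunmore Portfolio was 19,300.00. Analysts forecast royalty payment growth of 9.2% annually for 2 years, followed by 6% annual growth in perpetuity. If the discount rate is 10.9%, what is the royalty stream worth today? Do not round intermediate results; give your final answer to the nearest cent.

442525.16

D_1 = 21075.60000
D_2 = 23014.55520
Terminal value at year 2: TV = D_2×(1+g_2)/(r−g_2) = 24395.42851/0.049 = 497865.88800
P_0 = D_1/(1+r)^1 + D_2/(1+r)^2 + TV/(1+r)^2
    = 19004.14788 + 18712.83092 + 404808.17900 = 442525.15780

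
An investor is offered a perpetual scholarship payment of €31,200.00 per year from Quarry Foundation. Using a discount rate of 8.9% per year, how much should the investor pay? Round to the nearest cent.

€350561.80

Level perpetuity: PV = C / r = €31,200.00 / 0.089 = €350,561.80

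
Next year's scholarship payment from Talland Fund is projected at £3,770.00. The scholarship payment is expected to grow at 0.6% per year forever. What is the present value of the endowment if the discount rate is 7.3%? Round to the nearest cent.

£56268.66

Growing perpetuity: P = D₁ / (r − g) = £3,770.0000 / (0.073 − 0.006) = £56,268.66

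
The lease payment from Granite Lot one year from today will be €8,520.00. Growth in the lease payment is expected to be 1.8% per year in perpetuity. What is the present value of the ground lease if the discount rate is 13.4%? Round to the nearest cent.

€73448.28

Growing perpetuity: P = D₁ / (r − g) = €8,520.0000 / (0.134 − 0.018) = €73,448.28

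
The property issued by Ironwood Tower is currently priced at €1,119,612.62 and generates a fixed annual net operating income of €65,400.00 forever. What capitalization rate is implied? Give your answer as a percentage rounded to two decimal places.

5.84%

P = C/r ⇒ r = C/P = €65,400.00/€1,119,612.62 = 0.058413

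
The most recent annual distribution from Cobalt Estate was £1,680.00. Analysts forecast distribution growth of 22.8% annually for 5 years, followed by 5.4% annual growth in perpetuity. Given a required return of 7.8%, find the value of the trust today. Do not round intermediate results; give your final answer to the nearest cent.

D_1 = 2063.04000
D_2 = 2533.41312
D_3 = 3111.03131
D_4 = 3820.34645
D_5 = 4691.38544
Terminal value at year 5: TV = D_5×(1+g_2)/(r−g_2) = 4944.72025/0.024 = 206030.01062
P_0 = D_1/(1+r)^1 + D_2/(1+r)^2 + D_3/(1+r)^3 + D_4/(1+r)^4 + D_5/(1+r)^5 + TV/(1+r)^5
    = 1913.76623 + 2180.06024 + 2483.40814 + 2828.96585 + 3222.60674 + 141526.14614 = 154154.95334

£154154.95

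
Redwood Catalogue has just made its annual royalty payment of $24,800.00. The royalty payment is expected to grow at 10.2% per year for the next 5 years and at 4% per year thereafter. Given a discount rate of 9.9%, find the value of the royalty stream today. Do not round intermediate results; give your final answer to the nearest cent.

$568170.97

D_1 = 27329.60000
D_2 = 30117.21920
D_3 = 33189.17556
D_4 = 36574.47147
D_5 = 40305.06755
Terminal value at year 5: TV = D_5×(1+g_2)/(r−g_2) = 41917.27026/0.059 = 710462.20775
P_0 = D_1/(1+r)^1 + D_2/(1+r)^2 + D_3/(1+r)^3 + D_4/(1+r)^4 + D_5/(1+r)^5 + TV/(1+r)^5
    = 24867.69791 + 24935.58061 + 25003.64862 + 25071.90244 + 25140.34257 + 443151.80130 = 568170.97346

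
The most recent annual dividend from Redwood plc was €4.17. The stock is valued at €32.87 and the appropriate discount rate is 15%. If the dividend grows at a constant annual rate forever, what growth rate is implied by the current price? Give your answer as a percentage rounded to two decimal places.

P = D₀(1+g)/(r−g) ⇒ P(r−g) = D₀(1+g) ⇒ g(P+D₀) = P·r − D₀
g = (P·r − D₀)/(P + D₀) = (€32.87×0.15 − €4.17) / (€32.87 + €4.17) = 0.020532

2.05%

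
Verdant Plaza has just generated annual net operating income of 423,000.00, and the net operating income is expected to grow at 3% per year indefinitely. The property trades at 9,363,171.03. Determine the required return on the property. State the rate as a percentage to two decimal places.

7.65%

D₁ = 423,000.00 × 1.03 = 435,690.0000
P = D₁/(r − g) ⇒ r = D₁/P + g = 435,690.0000/9,363,171.03 + 0.03 = 0.046532 + 0.03 = 0.076532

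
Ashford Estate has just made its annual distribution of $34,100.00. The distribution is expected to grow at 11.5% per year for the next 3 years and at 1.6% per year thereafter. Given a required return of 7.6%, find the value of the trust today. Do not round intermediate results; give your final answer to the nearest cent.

D_1 = 38021.50000
D_2 = 42393.97250
D_3 = 47269.27934
Terminal value at year 3: TV = D_3×(1+g_2)/(r−g_2) = 48025.58781/0.06 = 800426.46345
P_0 = D_1/(1+r)^1 + D_2/(1+r)^2 + D_3/(1+r)^3 + TV/(1+r)^3
    = 35335.96654 + 36616.73113 + 37943.91748 + 642517.00267 = 752413.61783

$752413.62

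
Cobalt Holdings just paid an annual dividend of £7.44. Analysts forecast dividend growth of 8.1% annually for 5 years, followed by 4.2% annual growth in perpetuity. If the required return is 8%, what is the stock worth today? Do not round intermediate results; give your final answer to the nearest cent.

£242.26

D_1 = 8.04264
D_2 = 8.69409
D_3 = 9.39832
D_4 = 10.15958
D_5 = 10.98250
Terminal value at year 5: TV = D_5×(1+g_2)/(r−g_2) = 11.44377/0.038 = 301.15184
P_0 = D_1/(1+r)^1 + D_2/(1+r)^2 + D_3/(1+r)^3 + D_4/(1+r)^4 + D_5/(1+r)^5 + TV/(1+r)^5
    = 7.44689 + 7.45378 + 7.46069 + 7.46759 + 7.47451 + 204.95889 = 242.26235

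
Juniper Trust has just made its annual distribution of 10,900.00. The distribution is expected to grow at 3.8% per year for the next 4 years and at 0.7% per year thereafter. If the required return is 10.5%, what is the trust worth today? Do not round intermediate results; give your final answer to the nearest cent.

D_1 = 11314.20000
D_2 = 11744.13960
D_3 = 12190.41690
D_4 = 12653.65275
Terminal value at year 4: TV = D_4×(1+g_2)/(r−g_2) = 12742.22832/0.098 = 130022.73792
P_0 = D_1/(1+r)^1 + D_2/(1+r)^2 + D_3/(1+r)^3 + D_4/(1+r)^4 + TV/(1+r)^4
    = 10239.09502 + 9618.26302 + 9035.07422 + 8487.24619 + 87210.78482 = 124590.46327

124590.46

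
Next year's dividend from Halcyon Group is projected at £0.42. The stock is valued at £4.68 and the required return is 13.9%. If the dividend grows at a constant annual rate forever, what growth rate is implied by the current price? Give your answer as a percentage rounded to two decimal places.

P = D₁/(r−g) ⇒ g = r − D₁/P = 0.139 − £0.42/£4.68 = 0.049256

4.93%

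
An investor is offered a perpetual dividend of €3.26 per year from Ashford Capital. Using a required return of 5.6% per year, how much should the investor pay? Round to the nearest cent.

Level perpetuity: PV = C / r = €3.26 / 0.056 = €58.21

€58.21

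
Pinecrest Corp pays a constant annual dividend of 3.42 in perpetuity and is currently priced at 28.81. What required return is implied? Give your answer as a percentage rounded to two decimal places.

P = C/r ⇒ r = C/P = 3.42/28.81 = 0.118709

11.87%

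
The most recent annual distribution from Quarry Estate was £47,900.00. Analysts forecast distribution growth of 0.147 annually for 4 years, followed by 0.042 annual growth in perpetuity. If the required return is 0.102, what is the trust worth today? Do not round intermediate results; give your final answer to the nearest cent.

£1188266.03

D_1 = 54941.30000
D_2 = 63017.67110
D_3 = 72281.26875
D_4 = 82906.61526
Terminal value at year 4: TV = D_4×(1+g_2)/(r−g_2) = 86388.69310/0.06 = 1439811.55165
P_0 = D_1/(1+r)^1 + D_2/(1+r)^2 + D_3/(1+r)^3 + D_4/(1+r)^4 + TV/(1+r)^4
    = 49855.98911 + 51891.85074 + 54010.84645 + 56216.37104 + 976290.97702 = 1188266.03436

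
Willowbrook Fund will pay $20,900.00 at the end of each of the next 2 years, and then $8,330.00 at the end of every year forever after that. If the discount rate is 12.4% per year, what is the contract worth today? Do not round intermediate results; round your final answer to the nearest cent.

$88310.23

PV of 2-year annuity: $20,900.00 × [1 − (1+0.124)^−2] / 0.124 = 35137.28296
Perpetuity value at year 2: $8,330.00 / 0.124 = 67177.41935
PV of perpetuity: 67177.41935 / (1+0.124)^2 = 53172.94246
Total PV = 35137.28296 + 53172.94246 = 88310.22542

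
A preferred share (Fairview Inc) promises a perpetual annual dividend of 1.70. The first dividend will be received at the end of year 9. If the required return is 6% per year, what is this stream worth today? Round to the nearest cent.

Value at end of year 8: C / r = 1.70 / 0.06 = 28.3333
Discount to today: PV = 28.3333 / (1 + 0.06)^8 = 28.3333 / 1.593848 = 17.78

17.78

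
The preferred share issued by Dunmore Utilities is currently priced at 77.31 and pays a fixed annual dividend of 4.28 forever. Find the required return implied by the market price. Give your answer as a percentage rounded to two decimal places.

P = C/r ⇒ r = C/P = 4.28/77.31 = 0.055362

5.54%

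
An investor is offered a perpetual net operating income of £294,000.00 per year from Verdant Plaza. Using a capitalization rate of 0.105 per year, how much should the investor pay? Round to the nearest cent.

£2800000.00

Level perpetuity: PV = C / r = £294,000.00 / 0.105 = £2,800,000.00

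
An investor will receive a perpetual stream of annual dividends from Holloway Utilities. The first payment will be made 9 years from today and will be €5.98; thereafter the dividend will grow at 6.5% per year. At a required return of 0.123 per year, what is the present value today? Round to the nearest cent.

€40.76

Value at end of year 8: C₁ / (r − g) = €5.98 / (0.123 − 0.065) = €103.1034
Discount to today: PV = €103.1034 / (1 + 0.123)^8 = €103.1034 / 2.529520 = €40.76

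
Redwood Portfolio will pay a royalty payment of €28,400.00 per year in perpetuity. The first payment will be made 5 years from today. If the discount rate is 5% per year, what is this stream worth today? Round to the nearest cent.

Value at end of year 4: C / r = €28,400.00 / 0.05 = €568,000.0000
Discount to today: PV = €568,000.0000 / (1 + 0.05)^4 = €568,000.0000 / 1.215506 = €467,295.01

€467295.01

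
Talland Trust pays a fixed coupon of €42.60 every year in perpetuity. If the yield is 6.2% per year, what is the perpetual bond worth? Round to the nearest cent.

€687.10

Level perpetuity: PV = C / r = €42.60 / 0.062 = €687.10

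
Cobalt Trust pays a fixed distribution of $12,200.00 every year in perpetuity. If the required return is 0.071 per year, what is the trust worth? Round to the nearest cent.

$171830.99

Level perpetuity: PV = C / r = $12,200.00 / 0.071 = $171,830.99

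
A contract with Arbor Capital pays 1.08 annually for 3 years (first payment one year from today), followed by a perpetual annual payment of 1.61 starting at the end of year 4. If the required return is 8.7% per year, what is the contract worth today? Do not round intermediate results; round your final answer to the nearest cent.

PV of 3-year annuity: 1.08 × [1 − (1+0.087)^−3] / 0.087 = 2.74848
Perpetuity value at year 3: 1.61 / 0.087 = 18.50575
PV of perpetuity: 18.50575 / (1+0.087)^3 = 14.40847
Total PV = 2.74848 + 14.40847 = 17.15696

17.16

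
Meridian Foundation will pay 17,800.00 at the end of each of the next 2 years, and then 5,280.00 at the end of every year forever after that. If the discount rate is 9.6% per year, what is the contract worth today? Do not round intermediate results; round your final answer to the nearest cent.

PV of 2-year annuity: 17,800.00 × [1 − (1+0.096)^−2] / 0.096 = 31059.19335
Perpetuity value at year 2: 5,280.00 / 0.096 = 55000.00000
PV of perpetuity: 55000.00000 / (1+0.096)^2 = 45786.93590
Total PV = 31059.19335 + 45786.93590 = 76846.12926

76846.13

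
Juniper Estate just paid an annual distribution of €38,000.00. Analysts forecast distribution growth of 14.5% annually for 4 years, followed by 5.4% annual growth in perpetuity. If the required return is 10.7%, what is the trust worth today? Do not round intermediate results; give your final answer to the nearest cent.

D_1 = 43510.00000
D_2 = 49818.95000
D_3 = 57042.69775
D_4 = 65313.88892
Terminal value at year 4: TV = D_4×(1+g_2)/(r−g_2) = 68840.83893/0.053 = 1298883.75331
P_0 = D_1/(1+r)^1 + D_2/(1+r)^2 + D_3/(1+r)^3 + D_4/(1+r)^4 + TV/(1+r)^4
    = 39304.42638 + 40653.62981 + 42049.14737 + 43492.56887 + 864927.69029 = 1030427.46271

€1030427.46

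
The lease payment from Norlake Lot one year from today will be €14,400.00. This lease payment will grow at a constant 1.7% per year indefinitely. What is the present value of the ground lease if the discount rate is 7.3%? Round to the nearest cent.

€257142.86

Growing perpetuity: P = D₁ / (r − g) = €14,400.0000 / (0.073 − 0.017) = €257,142.86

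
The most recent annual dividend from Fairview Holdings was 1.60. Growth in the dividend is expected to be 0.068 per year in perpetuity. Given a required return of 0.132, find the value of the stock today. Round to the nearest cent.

26.70

D₁ = D₀ × (1 + g) = 1.60 × 1.068 = 1.7088
Growing perpetuity: P = D₁ / (r − g) = 1.7088 / (0.132 − 0.068) = 26.70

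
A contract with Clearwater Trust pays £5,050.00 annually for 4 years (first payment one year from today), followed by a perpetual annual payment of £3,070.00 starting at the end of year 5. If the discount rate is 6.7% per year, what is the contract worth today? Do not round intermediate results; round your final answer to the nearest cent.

PV of 4-year annuity: £5,050.00 × [1 − (1+0.067)^−4] / 0.067 = 17221.90534
Perpetuity value at year 4: £3,070.00 / 0.067 = 45820.89552
PV of perpetuity: 45820.89552 / (1+0.067)^4 = 35351.34119
Total PV = 17221.90534 + 35351.34119 = 52573.24653

£52573.25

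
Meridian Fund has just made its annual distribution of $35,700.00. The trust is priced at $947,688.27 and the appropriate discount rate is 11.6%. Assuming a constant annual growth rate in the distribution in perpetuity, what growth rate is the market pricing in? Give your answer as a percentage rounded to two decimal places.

7.55%

P = D₀(1+g)/(r−g) ⇒ P(r−g) = D₀(1+g) ⇒ g(P+D₀) = P·r − D₀
g = (P·r − D₀)/(P + D₀) = ($947,688.27×0.116 − $35,700.00) / ($947,688.27 + $35,700.00) = 0.075486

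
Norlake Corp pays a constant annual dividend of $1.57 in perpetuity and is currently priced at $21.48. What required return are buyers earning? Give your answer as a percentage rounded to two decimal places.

7.31%

P = C/r ⇒ r = C/P = $1.57/$21.48 = 0.073091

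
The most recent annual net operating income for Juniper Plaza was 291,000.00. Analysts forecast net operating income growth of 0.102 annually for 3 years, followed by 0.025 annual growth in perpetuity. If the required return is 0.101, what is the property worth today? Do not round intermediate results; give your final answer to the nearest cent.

D_1 = 320682.00000
D_2 = 353391.56400
D_3 = 389437.50353
Terminal value at year 3: TV = D_3×(1+g_2)/(r−g_2) = 399173.44112/0.076 = 5252282.11995
P_0 = D_1/(1+r)^1 + D_2/(1+r)^2 + D_3/(1+r)^3 + TV/(1+r)^3
    = 291264.30518 + 291528.85041 + 291793.63593 + 3935374.69507 = 4809961.48659

4809961.49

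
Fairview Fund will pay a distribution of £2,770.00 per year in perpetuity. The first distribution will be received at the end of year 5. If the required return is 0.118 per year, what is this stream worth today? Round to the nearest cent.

£15025.56

Value at end of year 4: C / r = £2,770.00 / 0.118 = £23,474.5763
Discount to today: PV = £23,474.5763 / (1 + 0.118)^4 = £23,474.5763 / 1.562310 = £15,025.56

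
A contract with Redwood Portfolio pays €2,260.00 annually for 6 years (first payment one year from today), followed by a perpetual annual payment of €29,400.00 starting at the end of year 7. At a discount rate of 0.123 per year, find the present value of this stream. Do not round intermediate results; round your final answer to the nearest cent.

PV of 6-year annuity: €2,260.00 × [1 − (1+0.123)^−6] / 0.123 = 9213.36539
Perpetuity value at year 6: €29,400.00 / 0.123 = 239024.39024
PV of perpetuity: 239024.39024 / (1+0.123)^6 = 119169.10603
Total PV = 9213.36539 + 119169.10603 = 128382.47141

€128382.47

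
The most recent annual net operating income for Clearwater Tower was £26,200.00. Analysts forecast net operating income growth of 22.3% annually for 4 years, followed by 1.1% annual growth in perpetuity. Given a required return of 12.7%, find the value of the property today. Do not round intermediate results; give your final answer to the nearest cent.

D_1 = 32042.60000
D_2 = 39188.09980
D_3 = 47927.04606
D_4 = 58614.77733
Terminal value at year 4: TV = D_4×(1+g_2)/(r−g_2) = 59259.53988/0.116 = 510858.10238
P_0 = D_1/(1+r)^1 + D_2/(1+r)^2 + D_3/(1+r)^3 + D_4/(1+r)^4 + TV/(1+r)^4
    = 28431.76575 + 30853.63754 + 33481.80898 + 36333.85304 + 316668.32263 = 445769.38794

£445769.39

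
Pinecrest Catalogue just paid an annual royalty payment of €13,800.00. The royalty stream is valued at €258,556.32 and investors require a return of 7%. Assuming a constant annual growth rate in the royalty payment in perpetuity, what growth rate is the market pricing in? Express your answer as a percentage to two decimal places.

P = D₀(1+g)/(r−g) ⇒ P(r−g) = D₀(1+g) ⇒ g(P+D₀) = P·r − D₀
g = (P·r − D₀)/(P + D₀) = (€258,556.32×0.07 − €13,800.00) / (€258,556.32 + €13,800.00) = 0.015784

1.58%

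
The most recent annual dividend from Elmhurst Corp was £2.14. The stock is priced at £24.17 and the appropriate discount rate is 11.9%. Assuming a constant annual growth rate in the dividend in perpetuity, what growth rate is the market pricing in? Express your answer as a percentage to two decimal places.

2.80%

P = D₀(1+g)/(r−g) ⇒ P(r−g) = D₀(1+g) ⇒ g(P+D₀) = P·r − D₀
g = (P·r − D₀)/(P + D₀) = (£24.17×0.119 − £2.14) / (£24.17 + £2.14) = 0.027983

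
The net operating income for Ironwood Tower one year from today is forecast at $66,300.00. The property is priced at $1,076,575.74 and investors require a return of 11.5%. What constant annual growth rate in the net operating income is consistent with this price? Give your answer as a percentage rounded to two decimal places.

P = D₁/(r−g) ⇒ g = r − D₁/P = 0.115 − $66,300.00/$1,076,575.74 = 0.053416

5.34%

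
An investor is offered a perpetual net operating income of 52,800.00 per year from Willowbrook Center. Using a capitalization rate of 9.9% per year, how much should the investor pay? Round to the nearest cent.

Level perpetuity: PV = C / r = 52,800.00 / 0.099 = 533,333.33

533333.33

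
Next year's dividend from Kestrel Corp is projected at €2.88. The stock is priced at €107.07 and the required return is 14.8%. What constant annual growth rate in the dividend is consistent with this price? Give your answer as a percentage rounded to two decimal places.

12.11%

P = D₁/(r−g) ⇒ g = r − D₁/P = 0.148 − €2.88/€107.07 = 0.121102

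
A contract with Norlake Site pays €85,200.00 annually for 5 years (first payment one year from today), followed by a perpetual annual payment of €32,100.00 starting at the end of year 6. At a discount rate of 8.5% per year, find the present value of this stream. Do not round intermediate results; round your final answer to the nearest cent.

€586895.15

PV of 5-year annuity: €85,200.00 × [1 − (1+0.085)^−5] / 0.085 = 335742.70513
Perpetuity value at year 5: €32,100.00 / 0.085 = 377647.05882
PV of perpetuity: 377647.05882 / (1+0.085)^5 = 251152.44809
Total PV = 335742.70513 + 251152.44809 = 586895.15322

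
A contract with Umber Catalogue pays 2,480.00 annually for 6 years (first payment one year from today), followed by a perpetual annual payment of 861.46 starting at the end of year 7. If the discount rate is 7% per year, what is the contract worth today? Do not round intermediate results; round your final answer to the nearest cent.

PV of 6-year annuity: 2,480.00 × [1 − (1+0.07)^−6] / 0.07 = 11821.01836
Perpetuity value at year 6: 861.46 / 0.07 = 12306.57143
PV of perpetuity: 12306.57143 / (1+0.07)^6 = 8200.38817
Total PV = 11821.01836 + 8200.38817 = 20021.40653

20021.41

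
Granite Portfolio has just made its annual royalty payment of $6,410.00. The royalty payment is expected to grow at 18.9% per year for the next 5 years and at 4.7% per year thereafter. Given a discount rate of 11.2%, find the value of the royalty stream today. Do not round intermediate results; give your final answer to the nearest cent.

D_1 = 7621.49000
D_2 = 9061.95161
D_3 = 10774.66046
D_4 = 12811.07129
D_5 = 15232.36377
Terminal value at year 5: TV = D_5×(1+g_2)/(r−g_2) = 15948.28486/0.065 = 245358.22867
P_0 = D_1/(1+r)^1 + D_2/(1+r)^2 + D_3/(1+r)^3 + D_4/(1+r)^4 + D_5/(1+r)^5 + TV/(1+r)^5
    = 6853.85791 + 7328.45059 + 7835.90625 + 8378.50048 + 8958.66643 + 144303.44239 = 183658.82407

$183658.82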